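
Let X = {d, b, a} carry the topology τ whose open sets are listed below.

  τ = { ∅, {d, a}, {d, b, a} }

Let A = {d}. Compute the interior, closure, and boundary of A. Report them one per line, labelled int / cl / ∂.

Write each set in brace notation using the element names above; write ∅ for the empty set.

U open, U⊆A: ∅. int(A) = ⋃ = ∅
X∖A={b, a}, int(X∖A)=∅, hence cl(A)={d, b, a}
∂A: remove int from cl → {d, b, a}

int(A) = ∅
cl(A)  = {d, b, a}
∂A     = {d, b, a}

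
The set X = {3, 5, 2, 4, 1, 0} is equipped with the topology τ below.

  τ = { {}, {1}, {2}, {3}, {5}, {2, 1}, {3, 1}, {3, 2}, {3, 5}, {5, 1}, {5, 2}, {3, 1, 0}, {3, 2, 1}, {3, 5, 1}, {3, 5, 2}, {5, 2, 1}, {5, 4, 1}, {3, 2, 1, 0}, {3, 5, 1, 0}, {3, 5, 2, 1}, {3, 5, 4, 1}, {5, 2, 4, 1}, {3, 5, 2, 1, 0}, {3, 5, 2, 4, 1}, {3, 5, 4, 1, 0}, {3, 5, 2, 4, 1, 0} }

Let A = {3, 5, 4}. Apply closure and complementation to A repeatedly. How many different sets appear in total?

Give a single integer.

6

cl via duality: int({2, 1, 0}) = {2, 1}, so X∖{2, 1} = {3, 5, 4, 0}
Write k for closure, c for complement:
  1. A     = {3, 5, 4}
  2. kA    = {3, 5, 4, 0}
  3. cA    = {2, 1, 0}
  4. ckA   = {2, 1}
  5. kcA   = {2, 4, 1, 0}
  6. ckcA  = {3, 5}
applying k or c yields no new set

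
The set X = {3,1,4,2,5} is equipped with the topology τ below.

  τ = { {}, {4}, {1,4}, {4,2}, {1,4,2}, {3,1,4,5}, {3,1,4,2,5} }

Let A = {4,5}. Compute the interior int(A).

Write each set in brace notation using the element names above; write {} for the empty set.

open subsets of A: {}, {4}; so int(A) = {4}

{4}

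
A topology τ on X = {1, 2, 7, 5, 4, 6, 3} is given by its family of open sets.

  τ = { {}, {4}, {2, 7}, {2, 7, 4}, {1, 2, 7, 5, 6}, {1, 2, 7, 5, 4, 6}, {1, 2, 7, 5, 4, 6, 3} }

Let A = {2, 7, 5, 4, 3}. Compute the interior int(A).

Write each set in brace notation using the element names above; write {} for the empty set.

U open, U⊆A: {}, {4}, {2, 7}, {2, 7, 4}. int(A) = ⋃ = {2, 7, 4}

{2, 7, 4}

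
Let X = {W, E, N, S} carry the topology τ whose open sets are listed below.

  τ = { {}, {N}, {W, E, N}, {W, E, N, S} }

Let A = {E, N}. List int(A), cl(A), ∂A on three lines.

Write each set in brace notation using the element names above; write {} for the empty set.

U open, U⊆A: {}, {N}. int(A) = ⋃ = {N}
X∖A={W, S}, int(X∖A)={}, hence cl(A)={W, E, N, S}
∂A: remove int from cl → {W, E, S}

int(A) = {N}
cl(A)  = {W, E, N, S}
∂A     = {W, E, S}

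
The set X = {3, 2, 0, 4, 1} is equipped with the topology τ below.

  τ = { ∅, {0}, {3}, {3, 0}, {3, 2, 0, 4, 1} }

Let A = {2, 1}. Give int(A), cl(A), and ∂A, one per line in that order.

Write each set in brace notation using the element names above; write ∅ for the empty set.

int(A) = ∅
cl(A)  = {2, 4, 1}
∂A     = {2, 4, 1}

U open, U⊆A: ∅. int(A) = ⋃ = ∅
X∖A={3, 0, 4}, int(X∖A)={3, 0}, hence cl(A)={2, 4, 1}
∂A: remove int from cl → {2, 4, 1}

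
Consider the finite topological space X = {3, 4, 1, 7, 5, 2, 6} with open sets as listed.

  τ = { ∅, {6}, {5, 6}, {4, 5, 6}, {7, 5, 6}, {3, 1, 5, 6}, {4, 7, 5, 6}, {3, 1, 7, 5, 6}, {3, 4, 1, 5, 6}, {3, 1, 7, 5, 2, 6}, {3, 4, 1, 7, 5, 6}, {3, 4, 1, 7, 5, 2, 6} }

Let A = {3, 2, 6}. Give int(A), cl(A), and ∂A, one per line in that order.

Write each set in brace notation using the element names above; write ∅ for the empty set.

U open, U⊆A: ∅, {6}. int(A) = ⋃ = {6}
X∖A={4, 1, 7, 5}, int(X∖A)=∅, hence cl(A)={3, 4, 1, 7, 5, 2, 6}
∂A: remove int from cl → {3, 4, 1, 7, 5, 2}

int(A) = {6}
cl(A)  = {3, 4, 1, 7, 5, 2, 6}
∂A     = {3, 4, 1, 7, 5, 2}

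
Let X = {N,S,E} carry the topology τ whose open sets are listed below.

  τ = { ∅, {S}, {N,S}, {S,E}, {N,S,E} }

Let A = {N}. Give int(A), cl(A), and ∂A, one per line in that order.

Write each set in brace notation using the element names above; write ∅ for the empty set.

int(A) = ∅
cl(A)  = {N}
∂A     = {N}

interior: largest open inside A is ∅ (from ∅)
cl via duality: int({S,E}) = {S,E}, so X∖{S,E} = {N}
cl∖int = {N}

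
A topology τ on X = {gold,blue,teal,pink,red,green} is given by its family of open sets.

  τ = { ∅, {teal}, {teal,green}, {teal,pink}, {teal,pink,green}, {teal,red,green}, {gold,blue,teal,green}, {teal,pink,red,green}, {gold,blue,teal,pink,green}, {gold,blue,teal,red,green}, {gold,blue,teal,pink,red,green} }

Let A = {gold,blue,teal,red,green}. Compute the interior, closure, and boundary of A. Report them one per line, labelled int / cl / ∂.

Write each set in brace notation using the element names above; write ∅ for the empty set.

interior: largest open inside A is {gold,blue,teal,red,green} (from ∅, {teal}, {teal,green}, {teal,red,green}, {gold,blue,teal,green}, {gold,blue,teal,red,green})
cl via duality: int({pink}) = ∅, so X∖∅ = {gold,blue,teal,pink,red,green}
cl∖int = {pink}

int(A) = {gold,blue,teal,red,green}
cl(A)  = {gold,blue,teal,pink,red,green}
∂A     = {pink}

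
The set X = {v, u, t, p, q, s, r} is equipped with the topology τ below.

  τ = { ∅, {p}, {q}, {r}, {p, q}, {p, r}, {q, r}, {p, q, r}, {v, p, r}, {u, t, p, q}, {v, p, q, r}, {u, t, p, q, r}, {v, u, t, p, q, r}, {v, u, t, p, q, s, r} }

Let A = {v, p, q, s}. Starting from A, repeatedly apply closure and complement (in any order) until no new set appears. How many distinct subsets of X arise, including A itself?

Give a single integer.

X∖A={u, t, r}, int(X∖A)={r}, hence cl(A)={v, u, t, p, q, s}
Orbit (k=closure, c=complement):
  1. A     = {v, p, q, s}
  2. kA    = {v, u, t, p, q, s}
  3. cA    = {u, t, r}
  4. ckA   = {r}
  5. kcA   = {v, u, t, s, r}
  6. kckA  = {v, s, r}
  7. ckcA  = {p, q}
  8. ckckA = {u, t, p, q}
(closed under both — stop)

8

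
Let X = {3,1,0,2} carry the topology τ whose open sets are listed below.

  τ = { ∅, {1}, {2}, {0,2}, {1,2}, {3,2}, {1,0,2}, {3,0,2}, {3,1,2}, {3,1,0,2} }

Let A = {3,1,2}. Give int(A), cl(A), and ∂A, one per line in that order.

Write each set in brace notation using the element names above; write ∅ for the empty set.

open subsets of A: ∅, {2}, {1}, {1,2}, {3,2}, {3,1,2}; so int(A) = {3,1,2}
closure: X∖int(X∖A) = X∖∅ = {3,1,0,2}
∂A = {3,1,0,2} minus {3,1,2} = {0}

int(A) = {3,1,2}
cl(A)  = {3,1,0,2}
∂A     = {0}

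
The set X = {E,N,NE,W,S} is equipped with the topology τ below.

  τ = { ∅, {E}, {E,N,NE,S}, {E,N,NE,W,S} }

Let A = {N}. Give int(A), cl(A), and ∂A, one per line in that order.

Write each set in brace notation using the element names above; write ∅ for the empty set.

int(A) = ∅
cl(A)  = {N,NE,W,S}
∂A     = {N,NE,W,S}

U open, U⊆A: ∅. int(A) = ⋃ = ∅
X∖A={E,NE,W,S}, int(X∖A)={E}, hence cl(A)={N,NE,W,S}
∂A: remove int from cl → {N,NE,W,S}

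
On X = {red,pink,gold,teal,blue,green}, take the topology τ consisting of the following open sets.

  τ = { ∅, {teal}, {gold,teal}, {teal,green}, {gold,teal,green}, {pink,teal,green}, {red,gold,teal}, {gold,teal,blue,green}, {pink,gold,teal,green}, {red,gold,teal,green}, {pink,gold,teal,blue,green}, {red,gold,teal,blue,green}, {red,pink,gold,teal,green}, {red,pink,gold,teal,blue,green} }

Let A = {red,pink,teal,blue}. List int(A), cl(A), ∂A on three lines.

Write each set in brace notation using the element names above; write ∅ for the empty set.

int(A) = {teal}
cl(A)  = {red,pink,gold,teal,blue,green}
∂A     = {red,pink,gold,blue,green}

open subsets of A: ∅, {teal}; so int(A) = {teal}
closure: X∖int(X∖A) = X∖∅ = {red,pink,gold,teal,blue,green}
∂A = {red,pink,gold,teal,blue,green} minus {teal} = {red,pink,gold,blue,green}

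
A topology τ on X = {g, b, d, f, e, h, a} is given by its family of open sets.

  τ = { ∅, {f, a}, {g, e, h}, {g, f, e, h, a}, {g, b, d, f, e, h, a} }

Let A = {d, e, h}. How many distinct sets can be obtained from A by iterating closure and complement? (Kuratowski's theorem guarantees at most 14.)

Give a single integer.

8

X∖A={g, b, f, a}, int(X∖A)={f, a}, hence cl(A)={g, b, d, e, h}
Orbit (k=closure, c=complement):
  1. A     = {d, e, h}
  2. kA    = {g, b, d, e, h}
  3. cA    = {g, b, f, a}
  4. ckA   = {f, a}
  5. kcA   = {g, b, d, f, e, h, a}
  6. kckA  = {b, d, f, a}
  7. ckcA  = ∅
  8. ckckA = {g, e, h}
(closed under both — stop)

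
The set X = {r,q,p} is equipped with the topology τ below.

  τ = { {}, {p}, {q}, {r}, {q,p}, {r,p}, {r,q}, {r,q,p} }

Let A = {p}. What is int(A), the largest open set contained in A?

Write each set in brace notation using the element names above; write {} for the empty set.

interior: largest open inside A is {p} (from {}, {p})

{p}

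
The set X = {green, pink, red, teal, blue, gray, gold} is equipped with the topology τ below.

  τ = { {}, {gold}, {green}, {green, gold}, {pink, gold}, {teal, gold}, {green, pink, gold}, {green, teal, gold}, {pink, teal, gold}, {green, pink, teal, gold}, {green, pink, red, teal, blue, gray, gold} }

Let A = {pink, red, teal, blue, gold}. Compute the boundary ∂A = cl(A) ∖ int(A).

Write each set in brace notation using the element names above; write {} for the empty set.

interior: largest open inside A is {pink, teal, gold} (from {}, {gold}, {pink, gold}, {teal, gold}, {pink, teal, gold})
cl via duality: int({green, gray}) = {green}, so X∖{green} = {pink, red, teal, blue, gray, gold}
cl∖int = {red, blue, gray}

{red, blue, gray}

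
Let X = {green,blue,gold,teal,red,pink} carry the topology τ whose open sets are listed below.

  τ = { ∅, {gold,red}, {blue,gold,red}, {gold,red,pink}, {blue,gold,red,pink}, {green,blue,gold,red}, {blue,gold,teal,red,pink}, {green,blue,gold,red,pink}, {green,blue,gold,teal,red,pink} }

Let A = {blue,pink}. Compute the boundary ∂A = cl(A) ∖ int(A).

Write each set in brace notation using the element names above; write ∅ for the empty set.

opens ⊆ A: ∅; union → int = ∅
complement {green,gold,teal,red}; its interior {gold,red}; cl(A) = X∖{gold,red} = {green,blue,teal,pink}
boundary = {green,blue,teal,pink} ∖ ∅ = {green,blue,teal,pink}

{green,blue,teal,pink}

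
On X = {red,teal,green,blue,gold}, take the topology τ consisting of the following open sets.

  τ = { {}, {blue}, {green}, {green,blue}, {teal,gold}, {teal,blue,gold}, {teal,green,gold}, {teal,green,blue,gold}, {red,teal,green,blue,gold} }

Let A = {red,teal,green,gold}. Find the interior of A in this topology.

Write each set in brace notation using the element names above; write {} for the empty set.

{teal,green,gold}

U open, U⊆A: {}, {green}, {teal,gold}, {teal,green,gold}. int(A) = ⋃ = {teal,green,gold}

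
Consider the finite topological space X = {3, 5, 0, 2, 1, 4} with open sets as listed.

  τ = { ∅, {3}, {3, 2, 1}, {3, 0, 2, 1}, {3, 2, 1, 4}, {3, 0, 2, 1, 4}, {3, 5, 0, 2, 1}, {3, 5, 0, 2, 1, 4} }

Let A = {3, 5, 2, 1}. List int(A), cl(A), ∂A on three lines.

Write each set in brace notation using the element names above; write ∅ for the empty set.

open subsets of A: ∅, {3}, {3, 2, 1}; so int(A) = {3, 2, 1}
closure: X∖int(X∖A) = X∖∅ = {3, 5, 0, 2, 1, 4}
∂A = {3, 5, 0, 2, 1, 4} minus {3, 2, 1} = {5, 0, 4}

int(A) = {3, 2, 1}
cl(A)  = {3, 5, 0, 2, 1, 4}
∂A     = {5, 0, 4}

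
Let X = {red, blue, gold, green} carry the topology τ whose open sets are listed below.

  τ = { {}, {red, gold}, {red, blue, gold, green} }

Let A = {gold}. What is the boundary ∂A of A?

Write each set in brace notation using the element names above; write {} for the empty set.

{red, blue, gold, green}

U open, U⊆A: {}. int(A) = ⋃ = {}
X∖A={red, blue, green}, int(X∖A)={}, hence cl(A)={red, blue, gold, green}
∂A: remove int from cl → {red, blue, gold, green}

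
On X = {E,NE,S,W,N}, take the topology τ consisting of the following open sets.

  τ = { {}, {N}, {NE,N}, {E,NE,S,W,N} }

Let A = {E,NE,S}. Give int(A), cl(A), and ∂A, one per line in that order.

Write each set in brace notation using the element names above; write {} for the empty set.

int(A) = {}
cl(A)  = {E,NE,S,W}
∂A     = {E,NE,S,W}

opens ⊆ A: {}; union → int = {}
complement {W,N}; its interior {N}; cl(A) = X∖{N} = {E,NE,S,W}
boundary = {E,NE,S,W} ∖ {} = {E,NE,S,W}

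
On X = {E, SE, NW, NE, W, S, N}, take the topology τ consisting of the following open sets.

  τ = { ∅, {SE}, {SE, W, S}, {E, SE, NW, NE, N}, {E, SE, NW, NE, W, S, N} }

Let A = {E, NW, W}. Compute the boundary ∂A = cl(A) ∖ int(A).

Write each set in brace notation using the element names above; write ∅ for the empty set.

interior: largest open inside A is ∅ (from ∅)
cl via duality: int({SE, NE, S, N}) = {SE}, so X∖{SE} = {E, NW, NE, W, S, N}
cl∖int = {E, NW, NE, W, S, N}

{E, NW, NE, W, S, N}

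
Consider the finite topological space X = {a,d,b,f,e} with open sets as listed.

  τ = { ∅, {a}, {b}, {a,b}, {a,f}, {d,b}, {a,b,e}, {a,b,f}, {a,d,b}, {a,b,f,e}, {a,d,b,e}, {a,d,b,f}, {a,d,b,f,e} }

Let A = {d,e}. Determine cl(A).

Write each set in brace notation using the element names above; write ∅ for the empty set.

complement {a,b,f}; its interior {a,b,f}; cl(A) = X∖{a,b,f} = {d,e}

{d,e}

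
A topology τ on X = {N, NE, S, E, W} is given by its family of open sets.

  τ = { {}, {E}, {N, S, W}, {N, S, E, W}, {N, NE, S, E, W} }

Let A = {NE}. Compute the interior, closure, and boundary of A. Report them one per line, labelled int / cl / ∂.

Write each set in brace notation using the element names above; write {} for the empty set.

int(A) = {}
cl(A)  = {NE}
∂A     = {NE}

interior: largest open inside A is {} (from {})
cl via duality: int({N, S, E, W}) = {N, S, E, W}, so X∖{N, S, E, W} = {NE}
cl∖int = {NE}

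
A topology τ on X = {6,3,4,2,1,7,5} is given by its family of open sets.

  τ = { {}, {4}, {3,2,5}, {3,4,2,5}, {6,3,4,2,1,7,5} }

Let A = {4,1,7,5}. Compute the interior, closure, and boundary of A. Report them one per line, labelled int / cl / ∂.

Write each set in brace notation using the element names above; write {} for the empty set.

int(A) = {4}
cl(A)  = {6,3,4,2,1,7,5}
∂A     = {6,3,2,1,7,5}

interior: largest open inside A is {4} (from {}, {4})
cl via duality: int({6,3,2}) = {}, so X∖{} = {6,3,4,2,1,7,5}
cl∖int = {6,3,2,1,7,5}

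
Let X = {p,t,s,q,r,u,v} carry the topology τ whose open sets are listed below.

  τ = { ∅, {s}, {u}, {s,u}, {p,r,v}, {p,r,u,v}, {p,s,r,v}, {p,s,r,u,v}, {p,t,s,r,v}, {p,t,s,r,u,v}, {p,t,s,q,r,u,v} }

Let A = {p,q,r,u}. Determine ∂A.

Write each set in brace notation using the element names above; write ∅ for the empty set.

U open, U⊆A: ∅, {u}. int(A) = ⋃ = {u}
X∖A={t,s,v}, int(X∖A)={s}, hence cl(A)={p,t,q,r,u,v}
∂A: remove int from cl → {p,t,q,r,v}

{p,t,q,r,v}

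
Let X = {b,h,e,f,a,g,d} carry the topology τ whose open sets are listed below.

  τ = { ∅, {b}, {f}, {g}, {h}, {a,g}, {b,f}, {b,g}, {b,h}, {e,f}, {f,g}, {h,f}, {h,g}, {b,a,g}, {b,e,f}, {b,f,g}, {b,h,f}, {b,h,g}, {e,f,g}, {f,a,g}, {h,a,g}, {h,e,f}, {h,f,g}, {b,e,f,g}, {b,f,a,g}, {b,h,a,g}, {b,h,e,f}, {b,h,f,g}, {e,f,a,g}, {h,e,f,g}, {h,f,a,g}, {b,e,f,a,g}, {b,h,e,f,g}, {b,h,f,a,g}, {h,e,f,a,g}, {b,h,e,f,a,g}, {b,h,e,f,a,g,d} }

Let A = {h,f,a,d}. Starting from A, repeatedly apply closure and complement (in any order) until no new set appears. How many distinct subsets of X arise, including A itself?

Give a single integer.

X∖A={b,e,g}, int(X∖A)={b,g}, hence cl(A)={h,e,f,a,d}
Orbit (k=closure, c=complement):
  1. A     = {h,f,a,d}
  2. kA    = {h,e,f,a,d}
  3. cA    = {b,e,g}
  4. ckA   = {b,g}
  5. kcA   = {b,e,a,g,d}
  6. kckA  = {b,a,g,d}
  7. ckcA  = {h,f}
  8. ckckA = {h,e,f}
  9. kckcA = {h,e,f,d}
  10. ckckcA = {b,a,g}
(closed under both — stop)

10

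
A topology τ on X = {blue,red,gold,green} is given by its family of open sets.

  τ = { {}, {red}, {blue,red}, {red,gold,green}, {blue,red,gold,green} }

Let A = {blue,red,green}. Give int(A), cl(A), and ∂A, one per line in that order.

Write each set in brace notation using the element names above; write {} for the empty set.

interior: largest open inside A is {blue,red} (from {}, {red}, {blue,red})
cl via duality: int({gold}) = {}, so X∖{} = {blue,red,gold,green}
cl∖int = {gold,green}

int(A) = {blue,red}
cl(A)  = {blue,red,gold,green}
∂A     = {gold,green}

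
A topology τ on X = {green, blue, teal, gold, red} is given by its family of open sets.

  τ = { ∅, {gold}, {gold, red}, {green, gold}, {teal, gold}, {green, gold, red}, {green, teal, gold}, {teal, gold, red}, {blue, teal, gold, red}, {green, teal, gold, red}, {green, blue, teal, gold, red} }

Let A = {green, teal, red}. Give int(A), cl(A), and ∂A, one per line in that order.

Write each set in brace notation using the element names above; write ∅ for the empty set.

int(A) = ∅
cl(A)  = {green, blue, teal, red}
∂A     = {green, blue, teal, red}

opens ⊆ A: ∅; union → int = ∅
complement {blue, gold}; its interior {gold}; cl(A) = X∖{gold} = {green, blue, teal, red}
boundary = {green, blue, teal, red} ∖ ∅ = {green, blue, teal, red}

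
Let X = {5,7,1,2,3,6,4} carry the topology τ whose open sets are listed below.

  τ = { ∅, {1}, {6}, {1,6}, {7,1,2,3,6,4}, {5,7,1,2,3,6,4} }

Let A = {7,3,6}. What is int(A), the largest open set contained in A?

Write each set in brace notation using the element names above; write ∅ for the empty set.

U open, U⊆A: ∅, {6}. int(A) = ⋃ = {6}

{6}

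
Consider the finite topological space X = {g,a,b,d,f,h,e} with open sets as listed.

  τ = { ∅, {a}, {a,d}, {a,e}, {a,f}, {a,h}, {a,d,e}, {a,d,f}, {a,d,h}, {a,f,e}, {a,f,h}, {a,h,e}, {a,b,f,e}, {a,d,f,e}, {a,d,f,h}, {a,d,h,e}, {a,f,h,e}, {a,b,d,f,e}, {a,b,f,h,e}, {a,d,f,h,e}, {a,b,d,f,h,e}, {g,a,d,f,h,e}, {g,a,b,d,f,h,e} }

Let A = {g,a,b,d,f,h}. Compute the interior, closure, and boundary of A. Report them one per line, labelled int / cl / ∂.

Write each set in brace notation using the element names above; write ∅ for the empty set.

int(A) = {a,d,f,h}
cl(A)  = {g,a,b,d,f,h,e}
∂A     = {g,b,e}

interior: largest open inside A is {a,d,f,h} (from ∅, {a}, {a,f}, {a,h}, {a,d}, {a,d,h}, {a,d,f}, {a,f,h}, {a,d,f,h})
cl via duality: int({e}) = ∅, so X∖∅ = {g,a,b,d,f,h,e}
cl∖int = {g,b,e}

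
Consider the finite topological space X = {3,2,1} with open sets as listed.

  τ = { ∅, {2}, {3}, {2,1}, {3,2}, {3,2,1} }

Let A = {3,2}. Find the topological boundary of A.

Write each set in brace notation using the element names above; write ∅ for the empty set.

{1}

open subsets of A: ∅, {2}, {3}, {3,2}; so int(A) = {3,2}
closure: X∖int(X∖A) = X∖∅ = {3,2,1}
∂A = {3,2,1} minus {3,2} = {1}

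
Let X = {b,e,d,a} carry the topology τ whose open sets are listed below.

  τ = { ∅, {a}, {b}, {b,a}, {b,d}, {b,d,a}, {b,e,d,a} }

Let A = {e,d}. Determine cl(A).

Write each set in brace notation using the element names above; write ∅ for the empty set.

complement {b,a}; its interior {b,a}; cl(A) = X∖{b,a} = {e,d}

{e,d}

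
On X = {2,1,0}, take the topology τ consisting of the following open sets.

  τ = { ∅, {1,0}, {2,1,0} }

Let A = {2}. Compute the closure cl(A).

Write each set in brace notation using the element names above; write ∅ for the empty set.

complement {1,0}; its interior {1,0}; cl(A) = X∖{1,0} = {2}

{2}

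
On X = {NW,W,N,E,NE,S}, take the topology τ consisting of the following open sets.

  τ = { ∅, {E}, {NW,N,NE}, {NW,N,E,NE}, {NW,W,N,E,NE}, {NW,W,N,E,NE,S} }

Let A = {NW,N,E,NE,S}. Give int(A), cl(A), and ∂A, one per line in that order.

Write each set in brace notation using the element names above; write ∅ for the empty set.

opens ⊆ A: ∅, {E}, {NW,N,NE}, {NW,N,E,NE}; union → int = {NW,N,E,NE}
complement {W}; its interior ∅; cl(A) = X∖∅ = {NW,W,N,E,NE,S}
boundary = {NW,W,N,E,NE,S} ∖ {NW,N,E,NE} = {W,S}

int(A) = {NW,N,E,NE}
cl(A)  = {NW,W,N,E,NE,S}
∂A     = {W,S}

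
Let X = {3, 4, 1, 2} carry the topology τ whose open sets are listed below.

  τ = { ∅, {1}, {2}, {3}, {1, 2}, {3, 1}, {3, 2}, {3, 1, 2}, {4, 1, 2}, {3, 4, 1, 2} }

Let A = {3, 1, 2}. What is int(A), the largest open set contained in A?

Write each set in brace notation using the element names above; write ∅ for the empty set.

opens ⊆ A: ∅, {2}, {3}, {1}, {1, 2}, {3, 1}, {3, 2}, {3, 1, 2}; union → int = {3, 1, 2}

{3, 1, 2}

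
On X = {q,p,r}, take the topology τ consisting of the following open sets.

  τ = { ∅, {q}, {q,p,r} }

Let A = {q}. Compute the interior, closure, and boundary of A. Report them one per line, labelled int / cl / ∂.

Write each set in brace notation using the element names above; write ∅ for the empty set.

open subsets of A: ∅, {q}; so int(A) = {q}
closure: X∖int(X∖A) = X∖∅ = {q,p,r}
∂A = {q,p,r} minus {q} = {p,r}

int(A) = {q}
cl(A)  = {q,p,r}
∂A     = {p,r}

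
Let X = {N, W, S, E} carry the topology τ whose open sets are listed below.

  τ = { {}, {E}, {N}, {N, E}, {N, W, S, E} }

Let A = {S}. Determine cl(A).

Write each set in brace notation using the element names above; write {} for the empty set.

{W, S}

complement {N, W, E}; its interior {N, E}; cl(A) = X∖{N, E} = {W, S}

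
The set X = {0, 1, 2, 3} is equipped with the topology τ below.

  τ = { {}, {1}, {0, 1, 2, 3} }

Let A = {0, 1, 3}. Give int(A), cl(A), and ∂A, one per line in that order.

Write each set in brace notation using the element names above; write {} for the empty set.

interior: largest open inside A is {1} (from {}, {1})
cl via duality: int({2}) = {}, so X∖{} = {0, 1, 2, 3}
cl∖int = {0, 2, 3}

int(A) = {1}
cl(A)  = {0, 1, 2, 3}
∂A     = {0, 2, 3}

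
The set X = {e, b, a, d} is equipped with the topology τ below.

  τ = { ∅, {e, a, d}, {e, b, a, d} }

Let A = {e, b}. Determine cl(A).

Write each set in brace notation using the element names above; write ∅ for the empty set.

closure: X∖int(X∖A) = X∖∅ = {e, b, a, d}

{e, b, a, d}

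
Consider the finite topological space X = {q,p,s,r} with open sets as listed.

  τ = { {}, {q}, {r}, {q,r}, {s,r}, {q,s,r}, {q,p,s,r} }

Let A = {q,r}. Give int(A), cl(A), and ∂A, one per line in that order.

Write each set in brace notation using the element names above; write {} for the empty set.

int(A) = {q,r}
cl(A)  = {q,p,s,r}
∂A     = {p,s}

U open, U⊆A: {}, {q}, {r}, {q,r}. int(A) = ⋃ = {q,r}
X∖A={p,s}, int(X∖A)={}, hence cl(A)={q,p,s,r}
∂A: remove int from cl → {p,s}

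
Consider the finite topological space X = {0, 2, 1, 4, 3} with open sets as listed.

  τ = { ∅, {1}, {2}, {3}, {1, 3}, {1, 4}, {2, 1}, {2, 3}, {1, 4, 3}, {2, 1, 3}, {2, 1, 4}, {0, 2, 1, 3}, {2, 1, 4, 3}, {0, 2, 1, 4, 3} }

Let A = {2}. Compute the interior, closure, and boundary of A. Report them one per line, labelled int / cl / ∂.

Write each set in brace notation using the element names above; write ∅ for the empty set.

open subsets of A: ∅, {2}; so int(A) = {2}
closure: X∖int(X∖A) = X∖{1, 4, 3} = {0, 2}
∂A = {0, 2} minus {2} = {0}

int(A) = {2}
cl(A)  = {0, 2}
∂A     = {0}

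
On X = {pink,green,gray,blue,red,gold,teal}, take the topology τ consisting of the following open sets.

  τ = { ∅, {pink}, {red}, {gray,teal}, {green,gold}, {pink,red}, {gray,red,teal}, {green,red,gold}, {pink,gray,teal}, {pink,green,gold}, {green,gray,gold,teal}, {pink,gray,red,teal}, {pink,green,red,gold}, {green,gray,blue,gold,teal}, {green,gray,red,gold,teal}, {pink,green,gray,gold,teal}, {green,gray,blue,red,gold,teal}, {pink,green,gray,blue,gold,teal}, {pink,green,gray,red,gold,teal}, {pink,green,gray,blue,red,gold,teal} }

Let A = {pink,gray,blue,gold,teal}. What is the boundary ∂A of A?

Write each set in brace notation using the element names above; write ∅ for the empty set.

interior: largest open inside A is {pink,gray,teal} (from ∅, {pink}, {gray,teal}, {pink,gray,teal})
cl via duality: int({green,red}) = {red}, so X∖{red} = {pink,green,gray,blue,gold,teal}
cl∖int = {green,blue,gold}

{green,blue,gold}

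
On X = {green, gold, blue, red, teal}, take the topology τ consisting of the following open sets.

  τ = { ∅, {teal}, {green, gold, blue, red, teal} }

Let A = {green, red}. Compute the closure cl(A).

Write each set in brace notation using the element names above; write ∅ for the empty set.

X∖A={gold, blue, teal}, int(X∖A)={teal}, hence cl(A)={green, gold, blue, red}

{green, gold, blue, red}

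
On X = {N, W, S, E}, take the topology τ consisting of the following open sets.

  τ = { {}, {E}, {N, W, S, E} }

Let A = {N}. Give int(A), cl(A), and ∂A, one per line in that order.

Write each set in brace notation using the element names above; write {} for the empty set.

open subsets of A: {}; so int(A) = {}
closure: X∖int(X∖A) = X∖{E} = {N, W, S}
∂A = {N, W, S} minus {} = {N, W, S}

int(A) = {}
cl(A)  = {N, W, S}
∂A     = {N, W, S}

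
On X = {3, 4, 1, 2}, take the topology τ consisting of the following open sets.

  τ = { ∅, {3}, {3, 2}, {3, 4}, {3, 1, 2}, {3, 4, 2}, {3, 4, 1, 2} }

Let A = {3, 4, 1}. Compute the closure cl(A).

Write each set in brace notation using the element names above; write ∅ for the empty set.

{3, 4, 1, 2}

complement {2}; its interior ∅; cl(A) = X∖∅ = {3, 4, 1, 2}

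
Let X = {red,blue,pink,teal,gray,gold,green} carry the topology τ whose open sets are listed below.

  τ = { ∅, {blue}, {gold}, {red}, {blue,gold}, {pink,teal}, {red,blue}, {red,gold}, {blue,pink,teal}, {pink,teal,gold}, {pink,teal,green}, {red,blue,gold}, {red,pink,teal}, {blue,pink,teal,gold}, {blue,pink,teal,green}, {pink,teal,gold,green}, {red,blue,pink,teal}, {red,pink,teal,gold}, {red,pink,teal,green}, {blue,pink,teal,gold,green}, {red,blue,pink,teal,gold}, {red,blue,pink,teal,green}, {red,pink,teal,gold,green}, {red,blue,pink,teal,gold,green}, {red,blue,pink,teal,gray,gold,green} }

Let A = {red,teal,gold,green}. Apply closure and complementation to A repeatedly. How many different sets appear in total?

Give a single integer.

10

complement {blue,pink,gray}; its interior {blue}; cl(A) = X∖{blue} = {red,pink,teal,gray,gold,green}
With k = closure, c = complement:
  1. A     = {red,teal,gold,green}
  2. kA    = {red,pink,teal,gray,gold,green}
  3. cA    = {blue,pink,gray}
  4. ckA   = {blue}
  5. kcA   = {blue,pink,teal,gray,green}
  6. kckA  = {blue,gray}
  7. ckcA  = {red,gold}
  8. ckckA = {red,pink,teal,gold,green}
  9. kckcA = {red,gray,gold}
  10. ckckcA = {blue,pink,teal,green}
k, c of each give nothing new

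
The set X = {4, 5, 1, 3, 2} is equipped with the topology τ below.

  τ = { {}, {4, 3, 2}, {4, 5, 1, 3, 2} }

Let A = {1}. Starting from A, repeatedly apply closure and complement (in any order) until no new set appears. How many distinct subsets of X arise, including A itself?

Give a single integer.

6

closure: X∖int(X∖A) = X∖{4, 3, 2} = {5, 1}
Let k=closure and c=complement:
  1. A     = {1}
  2. kA    = {5, 1}
  3. cA    = {4, 5, 3, 2}
  4. ckA   = {4, 3, 2}
  5. kcA   = {4, 5, 1, 3, 2}
  6. ckcA  = {}
— saturated at 6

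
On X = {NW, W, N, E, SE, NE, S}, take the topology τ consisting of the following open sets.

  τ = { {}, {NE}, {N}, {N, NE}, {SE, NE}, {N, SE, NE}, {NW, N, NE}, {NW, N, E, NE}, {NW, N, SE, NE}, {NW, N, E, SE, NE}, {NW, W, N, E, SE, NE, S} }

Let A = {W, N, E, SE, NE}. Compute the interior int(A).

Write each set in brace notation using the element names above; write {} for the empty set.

U open, U⊆A: {}, {N}, {NE}, {SE, NE}, {N, NE}, {N, SE, NE}. int(A) = ⋃ = {N, SE, NE}

{N, SE, NE}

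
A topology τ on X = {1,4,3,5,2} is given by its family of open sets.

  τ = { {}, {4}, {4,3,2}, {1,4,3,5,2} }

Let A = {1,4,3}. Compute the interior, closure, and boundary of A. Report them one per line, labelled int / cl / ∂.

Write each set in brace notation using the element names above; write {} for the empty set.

int(A) = {4}
cl(A)  = {1,4,3,5,2}
∂A     = {1,3,5,2}

opens ⊆ A: {}, {4}; union → int = {4}
complement {5,2}; its interior {}; cl(A) = X∖{} = {1,4,3,5,2}
boundary = {1,4,3,5,2} ∖ {4} = {1,3,5,2}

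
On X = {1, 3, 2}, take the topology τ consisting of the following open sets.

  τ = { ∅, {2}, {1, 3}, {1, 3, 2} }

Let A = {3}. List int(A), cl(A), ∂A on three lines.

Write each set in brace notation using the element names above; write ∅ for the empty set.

int(A) = ∅
cl(A)  = {1, 3}
∂A     = {1, 3}

open subsets of A: ∅; so int(A) = ∅
closure: X∖int(X∖A) = X∖{2} = {1, 3}
∂A = {1, 3} minus ∅ = {1, 3}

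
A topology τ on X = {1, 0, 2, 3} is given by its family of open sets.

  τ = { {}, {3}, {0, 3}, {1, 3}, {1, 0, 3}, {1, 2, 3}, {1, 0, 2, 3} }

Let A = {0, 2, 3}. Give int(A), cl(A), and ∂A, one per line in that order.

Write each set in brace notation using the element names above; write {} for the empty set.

int(A) = {0, 3}
cl(A)  = {1, 0, 2, 3}
∂A     = {1, 2}

U open, U⊆A: {}, {3}, {0, 3}. int(A) = ⋃ = {0, 3}
X∖A={1}, int(X∖A)={}, hence cl(A)={1, 0, 2, 3}
∂A: remove int from cl → {1, 2}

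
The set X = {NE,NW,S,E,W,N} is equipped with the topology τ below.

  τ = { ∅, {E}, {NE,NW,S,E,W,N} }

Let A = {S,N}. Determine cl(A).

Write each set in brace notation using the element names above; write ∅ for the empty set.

{NE,NW,S,W,N}

complement {NE,NW,E,W}; its interior {E}; cl(A) = X∖{E} = {NE,NW,S,W,N}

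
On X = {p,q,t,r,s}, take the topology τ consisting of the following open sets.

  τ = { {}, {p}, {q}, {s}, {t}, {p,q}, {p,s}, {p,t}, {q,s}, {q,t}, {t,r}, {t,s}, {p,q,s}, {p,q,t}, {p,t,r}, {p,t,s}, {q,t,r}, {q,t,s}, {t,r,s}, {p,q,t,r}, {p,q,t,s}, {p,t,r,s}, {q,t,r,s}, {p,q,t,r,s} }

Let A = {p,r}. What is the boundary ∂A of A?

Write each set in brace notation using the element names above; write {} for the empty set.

{r}

open subsets of A: {}, {p}; so int(A) = {p}
closure: X∖int(X∖A) = X∖{q,t,s} = {p,r}
∂A = {p,r} minus {p} = {r}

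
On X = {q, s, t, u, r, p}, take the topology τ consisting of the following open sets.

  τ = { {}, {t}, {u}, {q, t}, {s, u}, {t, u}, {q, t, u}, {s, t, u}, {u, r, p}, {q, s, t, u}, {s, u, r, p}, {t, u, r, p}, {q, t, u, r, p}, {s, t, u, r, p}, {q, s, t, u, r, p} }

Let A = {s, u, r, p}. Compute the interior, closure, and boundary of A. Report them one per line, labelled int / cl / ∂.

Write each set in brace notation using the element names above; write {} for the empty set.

U open, U⊆A: {}, {u}, {s, u}, {u, r, p}, {s, u, r, p}. int(A) = ⋃ = {s, u, r, p}
X∖A={q, t}, int(X∖A)={q, t}, hence cl(A)={s, u, r, p}
∂A: remove int from cl → {}

int(A) = {s, u, r, p}
cl(A)  = {s, u, r, p}
∂A     = {}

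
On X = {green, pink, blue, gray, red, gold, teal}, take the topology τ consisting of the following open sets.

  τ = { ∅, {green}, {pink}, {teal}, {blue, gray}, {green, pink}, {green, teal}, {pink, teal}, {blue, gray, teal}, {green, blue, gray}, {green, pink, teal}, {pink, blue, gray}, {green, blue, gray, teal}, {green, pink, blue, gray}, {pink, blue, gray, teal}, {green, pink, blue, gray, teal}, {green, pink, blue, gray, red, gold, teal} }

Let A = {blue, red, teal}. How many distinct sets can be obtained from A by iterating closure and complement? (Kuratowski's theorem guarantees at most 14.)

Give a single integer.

X∖A={green, pink, gray, gold}, int(X∖A)={green, pink}, hence cl(A)={blue, gray, red, gold, teal}
Orbit (k=closure, c=complement):
  1. A     = {blue, red, teal}
  2. kA    = {blue, gray, red, gold, teal}
  3. cA    = {green, pink, gray, gold}
  4. ckA   = {green, pink}
  5. kcA   = {green, pink, blue, gray, red, gold}
  6. kckA  = {green, pink, red, gold}
  7. ckcA  = {teal}
  8. ckckA = {blue, gray, teal}
  9. kckcA = {red, gold, teal}
  10. ckckcA = {green, pink, blue, gray}
(closed under both — stop)

10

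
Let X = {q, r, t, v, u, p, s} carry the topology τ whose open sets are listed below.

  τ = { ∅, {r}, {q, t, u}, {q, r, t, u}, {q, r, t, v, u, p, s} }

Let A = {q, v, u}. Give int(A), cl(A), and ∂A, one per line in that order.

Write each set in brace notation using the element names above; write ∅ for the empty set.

int(A) = ∅
cl(A)  = {q, t, v, u, p, s}
∂A     = {q, t, v, u, p, s}

opens ⊆ A: ∅; union → int = ∅
complement {r, t, p, s}; its interior {r}; cl(A) = X∖{r} = {q, t, v, u, p, s}
boundary = {q, t, v, u, p, s} ∖ ∅ = {q, t, v, u, p, s}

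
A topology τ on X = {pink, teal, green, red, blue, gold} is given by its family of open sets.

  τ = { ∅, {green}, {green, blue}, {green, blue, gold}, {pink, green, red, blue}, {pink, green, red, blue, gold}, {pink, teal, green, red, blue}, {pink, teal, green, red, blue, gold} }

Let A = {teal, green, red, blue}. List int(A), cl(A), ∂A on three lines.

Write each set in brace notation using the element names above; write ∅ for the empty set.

open subsets of A: ∅, {green}, {green, blue}; so int(A) = {green, blue}
closure: X∖int(X∖A) = X∖∅ = {pink, teal, green, red, blue, gold}
∂A = {pink, teal, green, red, blue, gold} minus {green, blue} = {pink, teal, red, gold}

int(A) = {green, blue}
cl(A)  = {pink, teal, green, red, blue, gold}
∂A     = {pink, teal, red, gold}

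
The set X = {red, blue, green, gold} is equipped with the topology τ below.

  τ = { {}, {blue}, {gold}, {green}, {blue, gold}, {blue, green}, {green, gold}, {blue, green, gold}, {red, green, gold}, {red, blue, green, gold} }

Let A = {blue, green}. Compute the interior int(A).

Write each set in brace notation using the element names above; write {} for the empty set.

U open, U⊆A: {}, {green}, {blue}, {blue, green}. int(A) = ⋃ = {blue, green}

{blue, green}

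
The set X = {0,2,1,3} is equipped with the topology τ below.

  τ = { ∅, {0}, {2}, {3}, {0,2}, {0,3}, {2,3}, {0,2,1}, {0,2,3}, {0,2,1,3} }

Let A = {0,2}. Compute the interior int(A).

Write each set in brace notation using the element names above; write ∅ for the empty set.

opens ⊆ A: ∅, {0}, {2}, {0,2}; union → int = {0,2}

{0,2}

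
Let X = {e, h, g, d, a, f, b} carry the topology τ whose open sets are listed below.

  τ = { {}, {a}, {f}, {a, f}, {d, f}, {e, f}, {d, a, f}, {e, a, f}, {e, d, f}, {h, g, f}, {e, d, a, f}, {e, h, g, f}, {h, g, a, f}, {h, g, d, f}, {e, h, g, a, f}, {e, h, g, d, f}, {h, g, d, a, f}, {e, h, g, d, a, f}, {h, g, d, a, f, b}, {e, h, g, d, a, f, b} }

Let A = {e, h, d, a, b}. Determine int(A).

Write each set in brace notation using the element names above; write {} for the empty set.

{a}

opens ⊆ A: {}, {a}; union → int = {a}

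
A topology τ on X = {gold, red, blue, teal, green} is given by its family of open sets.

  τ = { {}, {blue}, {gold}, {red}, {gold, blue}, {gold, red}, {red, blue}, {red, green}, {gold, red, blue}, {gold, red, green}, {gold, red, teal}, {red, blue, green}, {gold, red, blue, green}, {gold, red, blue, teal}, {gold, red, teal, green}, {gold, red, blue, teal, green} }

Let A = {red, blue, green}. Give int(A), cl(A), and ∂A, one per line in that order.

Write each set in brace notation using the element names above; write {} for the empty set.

interior: largest open inside A is {red, blue, green} (from {}, {red}, {blue}, {red, green}, {red, blue}, {red, blue, green})
cl via duality: int({gold, teal}) = {gold}, so X∖{gold} = {red, blue, teal, green}
cl∖int = {teal}

int(A) = {red, blue, green}
cl(A)  = {red, blue, teal, green}
∂A     = {teal}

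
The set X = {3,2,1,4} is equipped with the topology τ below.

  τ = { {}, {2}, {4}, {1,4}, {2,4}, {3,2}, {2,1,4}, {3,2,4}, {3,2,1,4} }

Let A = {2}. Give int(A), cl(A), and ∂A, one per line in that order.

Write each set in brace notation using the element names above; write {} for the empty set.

int(A) = {2}
cl(A)  = {3,2}
∂A     = {3}

open subsets of A: {}, {2}; so int(A) = {2}
closure: X∖int(X∖A) = X∖{1,4} = {3,2}
∂A = {3,2} minus {2} = {3}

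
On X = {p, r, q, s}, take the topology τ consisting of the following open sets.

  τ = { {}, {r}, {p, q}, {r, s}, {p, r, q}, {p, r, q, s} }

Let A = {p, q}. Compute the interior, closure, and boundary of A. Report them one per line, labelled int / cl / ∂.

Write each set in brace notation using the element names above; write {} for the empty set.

interior: largest open inside A is {p, q} (from {}, {p, q})
cl via duality: int({r, s}) = {r, s}, so X∖{r, s} = {p, q}
cl∖int = {}

int(A) = {p, q}
cl(A)  = {p, q}
∂A     = {}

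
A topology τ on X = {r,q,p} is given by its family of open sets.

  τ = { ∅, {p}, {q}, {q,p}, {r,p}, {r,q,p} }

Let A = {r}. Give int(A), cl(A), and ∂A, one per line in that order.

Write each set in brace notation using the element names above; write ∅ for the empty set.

int(A) = ∅
cl(A)  = {r}
∂A     = {r}

opens ⊆ A: ∅; union → int = ∅
complement {q,p}; its interior {q,p}; cl(A) = X∖{q,p} = {r}
boundary = {r} ∖ ∅ = {r}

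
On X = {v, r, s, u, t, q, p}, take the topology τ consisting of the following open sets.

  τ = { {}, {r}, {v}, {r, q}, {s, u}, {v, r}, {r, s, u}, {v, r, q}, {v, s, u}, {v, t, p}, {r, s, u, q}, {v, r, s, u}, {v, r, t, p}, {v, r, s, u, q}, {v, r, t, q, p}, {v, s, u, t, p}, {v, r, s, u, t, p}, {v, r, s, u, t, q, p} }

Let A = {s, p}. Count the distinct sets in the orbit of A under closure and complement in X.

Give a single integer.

closure: X∖int(X∖A) = X∖{v, r, q} = {s, u, t, p}
Let k=closure and c=complement:
  1. A     = {s, p}
  2. kA    = {s, u, t, p}
  3. cA    = {v, r, u, t, q}
  4. ckA   = {v, r, q}
  5. kcA   = {v, r, s, u, t, q, p}
  6. kckA  = {v, r, t, q, p}
  7. ckcA  = {}
  8. ckckA = {s, u}
— saturated at 8

8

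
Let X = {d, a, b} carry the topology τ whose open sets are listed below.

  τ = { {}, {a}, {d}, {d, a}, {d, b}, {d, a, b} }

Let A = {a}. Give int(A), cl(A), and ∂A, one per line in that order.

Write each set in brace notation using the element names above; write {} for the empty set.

opens ⊆ A: {}, {a}; union → int = {a}
complement {d, b}; its interior {d, b}; cl(A) = X∖{d, b} = {a}
boundary = {a} ∖ {a} = {}

int(A) = {a}
cl(A)  = {a}
∂A     = {}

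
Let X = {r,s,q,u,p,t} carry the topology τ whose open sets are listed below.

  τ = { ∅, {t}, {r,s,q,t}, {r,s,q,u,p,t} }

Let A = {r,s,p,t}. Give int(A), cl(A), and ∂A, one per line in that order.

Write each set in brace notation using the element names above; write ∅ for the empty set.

interior: largest open inside A is {t} (from ∅, {t})
cl via duality: int({q,u}) = ∅, so X∖∅ = {r,s,q,u,p,t}
cl∖int = {r,s,q,u,p}

int(A) = {t}
cl(A)  = {r,s,q,u,p,t}
∂A     = {r,s,q,u,p}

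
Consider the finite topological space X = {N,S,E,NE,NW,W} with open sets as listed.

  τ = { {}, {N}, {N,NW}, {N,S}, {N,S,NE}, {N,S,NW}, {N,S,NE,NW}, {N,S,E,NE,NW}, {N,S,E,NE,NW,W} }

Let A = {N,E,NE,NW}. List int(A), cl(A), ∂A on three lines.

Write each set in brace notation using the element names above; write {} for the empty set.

open subsets of A: {}, {N}, {N,NW}; so int(A) = {N,NW}
closure: X∖int(X∖A) = X∖{} = {N,S,E,NE,NW,W}
∂A = {N,S,E,NE,NW,W} minus {N,NW} = {S,E,NE,W}

int(A) = {N,NW}
cl(A)  = {N,S,E,NE,NW,W}
∂A     = {S,E,NE,W}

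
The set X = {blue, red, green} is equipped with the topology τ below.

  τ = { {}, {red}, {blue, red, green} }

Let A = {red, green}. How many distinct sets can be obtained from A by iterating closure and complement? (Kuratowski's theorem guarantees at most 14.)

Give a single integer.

6

cl via duality: int({blue}) = {}, so X∖{} = {blue, red, green}
Write k for closure, c for complement:
  1. A     = {red, green}
  2. kA    = {blue, red, green}
  3. cA    = {blue}
  4. ckA   = {}
  5. kcA   = {blue, green}
  6. ckcA  = {red}
applying k or c yields no new set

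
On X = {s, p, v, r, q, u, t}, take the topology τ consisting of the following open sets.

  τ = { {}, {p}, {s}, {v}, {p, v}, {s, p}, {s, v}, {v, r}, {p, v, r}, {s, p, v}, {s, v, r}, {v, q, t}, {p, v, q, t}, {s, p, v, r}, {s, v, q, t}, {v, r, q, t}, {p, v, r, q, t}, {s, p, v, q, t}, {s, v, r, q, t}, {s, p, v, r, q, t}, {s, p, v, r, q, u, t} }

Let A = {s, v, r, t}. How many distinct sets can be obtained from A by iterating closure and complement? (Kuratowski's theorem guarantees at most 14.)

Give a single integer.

complement {p, q, u}; its interior {p}; cl(A) = X∖{p} = {s, v, r, q, u, t}
With k = closure, c = complement:
  1. A     = {s, v, r, t}
  2. kA    = {s, v, r, q, u, t}
  3. cA    = {p, q, u}
  4. ckA   = {p}
  5. kcA   = {p, q, u, t}
  6. kckA  = {p, u}
  7. ckcA  = {s, v, r}
  8. ckckA = {s, v, r, q, t}
k, c of each give nothing new

8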